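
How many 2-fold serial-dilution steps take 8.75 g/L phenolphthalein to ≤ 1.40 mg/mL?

3

Need 2ⁿ ≥ 6.25, so n ≥ log(6.25)/log(2) = 2.64.
Minimum whole steps: n = 3.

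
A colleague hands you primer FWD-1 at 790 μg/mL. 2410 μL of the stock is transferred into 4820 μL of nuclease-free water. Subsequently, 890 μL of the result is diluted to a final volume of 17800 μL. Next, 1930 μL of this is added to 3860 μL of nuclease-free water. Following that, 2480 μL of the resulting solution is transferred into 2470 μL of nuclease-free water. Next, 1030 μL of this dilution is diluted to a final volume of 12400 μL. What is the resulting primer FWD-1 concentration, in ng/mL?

Overall dilution factor = 3 × 20 × 3 × 1.996 × 12.04 = 4325.
790 μg/mL / 4325 = 0.183 μg/mL = 183 ng/mL.

183 ng/mL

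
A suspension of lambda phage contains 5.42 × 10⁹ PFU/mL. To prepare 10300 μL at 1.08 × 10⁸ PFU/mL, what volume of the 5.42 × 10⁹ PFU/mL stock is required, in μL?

V₁ = C₂V₂/C₁ = 1.08 × 10⁸ × 10300 / 5.42 × 10⁹ = 205 μL.

205 μL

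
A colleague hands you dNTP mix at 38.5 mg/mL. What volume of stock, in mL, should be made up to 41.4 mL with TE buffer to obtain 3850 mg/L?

4.14 mL

3850 mg/L = 3.85 mg/mL.
V₁ = C₂V₂/C₁ = 3.85 × 41.4 / 38.5 = 4.14 mL.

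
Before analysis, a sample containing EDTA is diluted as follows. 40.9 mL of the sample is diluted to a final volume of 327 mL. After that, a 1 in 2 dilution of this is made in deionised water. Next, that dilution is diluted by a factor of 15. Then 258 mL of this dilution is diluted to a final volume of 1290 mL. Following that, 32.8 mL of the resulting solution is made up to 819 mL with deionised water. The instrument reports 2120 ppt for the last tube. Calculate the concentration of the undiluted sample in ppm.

63.5 ppm

Overall dilution factor = 7.995 × 2 × 15 × 5 × 24.97 = 2.99 × 10⁴.
Original = 2120 ppt × 2.99 × 10⁴ = 6.35 × 10⁷ ppt = 63.5 ppm.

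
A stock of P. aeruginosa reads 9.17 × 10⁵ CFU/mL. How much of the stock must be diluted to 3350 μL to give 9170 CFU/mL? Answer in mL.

V₁ = C₂V₂/C₁ = 9170 × 3350 / 9.17 × 10⁵ = 33.5 μL = 0.0335 mL.

0.0335 mL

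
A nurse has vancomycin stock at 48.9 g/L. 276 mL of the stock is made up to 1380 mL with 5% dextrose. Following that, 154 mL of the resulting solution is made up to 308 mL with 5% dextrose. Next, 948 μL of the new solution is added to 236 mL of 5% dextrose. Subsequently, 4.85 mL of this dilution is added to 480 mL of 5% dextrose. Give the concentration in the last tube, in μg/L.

Overall dilution factor = 5 × 2 × 249.9 × 99.97 = 2.50 × 10⁵.
48.9 g/L / 2.50 × 10⁵ = 1.96 × 10⁻⁴ g/L = 196 μg/L.

196 μg/L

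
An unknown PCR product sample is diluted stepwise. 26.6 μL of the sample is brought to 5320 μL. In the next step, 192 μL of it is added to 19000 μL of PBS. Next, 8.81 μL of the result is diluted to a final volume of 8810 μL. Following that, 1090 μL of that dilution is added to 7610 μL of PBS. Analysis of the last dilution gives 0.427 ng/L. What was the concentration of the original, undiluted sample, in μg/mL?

68.1 μg/mL

Overall dilution factor = 200 × 99.96 × 1000 × 7.982 = 1.60 × 10⁸.
Original = 0.427 ng/L × 1.60 × 10⁸ = 6.81 × 10⁷ ng/L = 68.1 μg/mL.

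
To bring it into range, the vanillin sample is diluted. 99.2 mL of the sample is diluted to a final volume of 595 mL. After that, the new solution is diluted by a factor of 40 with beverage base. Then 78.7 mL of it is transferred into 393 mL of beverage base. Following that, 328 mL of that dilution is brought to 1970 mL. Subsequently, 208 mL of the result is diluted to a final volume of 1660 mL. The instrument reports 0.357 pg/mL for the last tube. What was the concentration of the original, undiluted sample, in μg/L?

24.6 μg/L

Overall dilution factor = 5.998 × 40 × 5.994 × 6.006 × 7.981 = 6.89 × 10⁴.
Original = 0.357 pg/mL × 6.89 × 10⁴ = 2.46 × 10⁴ pg/mL = 24.6 μg/L.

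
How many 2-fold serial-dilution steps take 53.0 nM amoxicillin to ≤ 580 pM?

7

Need 2ⁿ ≥ 91.4, so n ≥ log(91.4)/log(2) = 6.51.
Minimum whole steps: n = 7.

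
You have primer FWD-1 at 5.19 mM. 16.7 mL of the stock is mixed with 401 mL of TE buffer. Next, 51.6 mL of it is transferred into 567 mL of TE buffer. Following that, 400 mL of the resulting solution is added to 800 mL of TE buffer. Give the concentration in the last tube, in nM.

5770 nM

Overall dilution factor = 25.01 × 11.99 × 3 = 900.
5.19 mM / 900 = 5.77 × 10⁻³ mM = 5770 nM.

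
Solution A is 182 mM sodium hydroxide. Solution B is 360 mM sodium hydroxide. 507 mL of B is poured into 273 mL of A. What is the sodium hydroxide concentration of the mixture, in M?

C_mix = (C_A·V_A + C_B·V_B)/(V_A + V_B) = (182×273 + 360×507) / 780.0 = 298 mM = 0.298 M.

0.298 M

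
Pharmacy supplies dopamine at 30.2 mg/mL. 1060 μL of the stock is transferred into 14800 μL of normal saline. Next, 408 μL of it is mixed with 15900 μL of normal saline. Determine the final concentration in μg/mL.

Overall dilution factor = 14.96 × 39.97 = 598.
30.2 mg/mL / 598 = 0.0505 mg/mL = 50.5 μg/mL.

50.5 μg/mL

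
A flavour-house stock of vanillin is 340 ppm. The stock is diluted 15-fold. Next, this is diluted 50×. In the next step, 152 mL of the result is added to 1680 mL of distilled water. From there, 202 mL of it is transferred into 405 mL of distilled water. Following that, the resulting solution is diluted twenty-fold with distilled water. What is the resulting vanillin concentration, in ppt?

Overall dilution factor = 15 × 50 × 12.05 × 3.005 × 20 = 5.43 × 10⁵.
340 ppm / 5.43 × 10⁵ = 6.26 × 10⁻⁴ ppm = 626 ppt.

626 ppt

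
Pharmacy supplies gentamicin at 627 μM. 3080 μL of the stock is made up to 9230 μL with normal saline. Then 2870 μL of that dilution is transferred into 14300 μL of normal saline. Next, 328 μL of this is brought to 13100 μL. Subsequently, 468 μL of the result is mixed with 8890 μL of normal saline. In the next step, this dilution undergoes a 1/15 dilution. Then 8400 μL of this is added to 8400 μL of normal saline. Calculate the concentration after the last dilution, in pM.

1460 pM

Overall dilution factor = 2.997 × 5.983 × 39.94 × 20.00 × 15 × 2 = 4.30 × 10⁵.
627 μM / 4.30 × 10⁵ = 1.46 × 10⁻³ μM = 1460 pM.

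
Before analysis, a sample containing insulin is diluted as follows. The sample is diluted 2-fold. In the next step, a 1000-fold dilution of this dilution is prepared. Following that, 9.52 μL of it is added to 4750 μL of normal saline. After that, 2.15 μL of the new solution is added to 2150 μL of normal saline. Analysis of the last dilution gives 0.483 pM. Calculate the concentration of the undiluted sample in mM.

0.483 mM

Overall dilution factor = 2 × 1000 × 499.9 × 1001 = 1.00 × 10⁹.
Original = 0.483 pM × 1.00 × 10⁹ = 4.83 × 10⁸ pM = 0.483 mM.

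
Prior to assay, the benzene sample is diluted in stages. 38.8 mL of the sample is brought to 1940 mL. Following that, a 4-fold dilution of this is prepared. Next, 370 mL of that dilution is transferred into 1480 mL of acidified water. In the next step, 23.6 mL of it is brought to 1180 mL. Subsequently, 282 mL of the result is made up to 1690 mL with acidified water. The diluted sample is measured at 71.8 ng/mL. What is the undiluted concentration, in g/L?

Overall dilution factor = 50 × 4 × 5 × 50 × 5.993 = 3.00 × 10⁵.
Original = 71.8 ng/mL × 3.00 × 10⁵ = 2.15 × 10⁷ ng/mL = 21.5 g/L.

21.5 g/L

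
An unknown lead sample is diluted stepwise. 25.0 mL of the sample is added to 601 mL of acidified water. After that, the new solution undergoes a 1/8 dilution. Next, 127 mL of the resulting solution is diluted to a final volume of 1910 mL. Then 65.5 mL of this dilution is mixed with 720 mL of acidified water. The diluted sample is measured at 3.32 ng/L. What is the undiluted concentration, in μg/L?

Overall dilution factor = 25.04 × 8 × 15.04 × 11.99 = 3.61 × 10⁴.
Original = 3.32 ng/L × 3.61 × 10⁴ = 1.20 × 10⁵ ng/L = 120 μg/L.

120 μg/L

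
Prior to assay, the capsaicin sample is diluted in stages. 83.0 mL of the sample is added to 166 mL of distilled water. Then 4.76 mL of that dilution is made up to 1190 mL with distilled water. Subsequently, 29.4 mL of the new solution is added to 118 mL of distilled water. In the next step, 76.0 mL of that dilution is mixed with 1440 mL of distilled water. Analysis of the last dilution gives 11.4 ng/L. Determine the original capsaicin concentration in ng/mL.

Overall dilution factor = 3 × 250 × 5.014 × 19.95 = 7.50 × 10⁴.
Original = 11.4 ng/L × 7.50 × 10⁴ = 8.55 × 10⁵ ng/L = 855 ng/mL.

855 ng/mL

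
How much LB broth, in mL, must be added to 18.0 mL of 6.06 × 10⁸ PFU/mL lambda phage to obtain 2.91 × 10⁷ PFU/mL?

V₂ = C₁V₁/C₂ = 6.06 × 10⁸ × 18.0 / 2.91 × 10⁷ = 375 mL.
Diluent to add = V₂ − V₁ = 375 − 18.0 = 357 mL.

357 mL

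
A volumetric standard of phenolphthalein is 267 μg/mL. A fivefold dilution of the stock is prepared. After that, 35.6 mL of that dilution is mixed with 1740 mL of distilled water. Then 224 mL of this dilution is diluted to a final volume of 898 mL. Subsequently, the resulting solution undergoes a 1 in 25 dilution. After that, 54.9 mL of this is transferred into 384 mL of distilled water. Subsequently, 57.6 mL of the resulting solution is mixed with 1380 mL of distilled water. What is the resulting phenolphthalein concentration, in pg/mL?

Overall dilution factor = 5 × 49.88 × 4.009 × 25 × 7.995 × 24.96 = 4.99 × 10⁶.
267 μg/mL / 4.99 × 10⁶ = 5.35 × 10⁻⁵ μg/mL = 53.5 pg/mL.

53.5 pg/mL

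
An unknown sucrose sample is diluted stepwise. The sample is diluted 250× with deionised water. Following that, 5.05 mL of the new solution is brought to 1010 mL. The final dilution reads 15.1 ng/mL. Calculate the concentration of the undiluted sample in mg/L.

755 mg/L

Overall dilution factor = 250 × 200 = 5.00 × 10⁴.
Original = 15.1 ng/mL × 5.00 × 10⁴ = 7.55 × 10⁵ ng/mL = 755 mg/L.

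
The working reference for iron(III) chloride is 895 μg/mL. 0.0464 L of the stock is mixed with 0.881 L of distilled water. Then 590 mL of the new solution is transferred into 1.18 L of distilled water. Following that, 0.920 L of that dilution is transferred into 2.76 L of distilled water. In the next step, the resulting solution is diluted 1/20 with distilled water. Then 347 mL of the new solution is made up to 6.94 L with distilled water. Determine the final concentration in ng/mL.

9.33 ng/mL

Overall dilution factor = 19.99 × 3 × 4 × 20 × 20 = 9.59 × 10⁴.
895 μg/mL / 9.59 × 10⁴ = 9.33 × 10⁻³ μg/mL = 9.33 ng/mL.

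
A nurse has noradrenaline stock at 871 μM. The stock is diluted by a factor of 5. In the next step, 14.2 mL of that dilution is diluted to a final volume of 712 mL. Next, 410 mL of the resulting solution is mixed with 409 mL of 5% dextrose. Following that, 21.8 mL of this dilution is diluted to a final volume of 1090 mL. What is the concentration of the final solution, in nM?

34.8 nM

Overall dilution factor = 5 × 50.14 × 1.998 × 50 = 2.50 × 10⁴.
871 μM / 2.50 × 10⁴ = 0.0348 μM = 34.8 nM.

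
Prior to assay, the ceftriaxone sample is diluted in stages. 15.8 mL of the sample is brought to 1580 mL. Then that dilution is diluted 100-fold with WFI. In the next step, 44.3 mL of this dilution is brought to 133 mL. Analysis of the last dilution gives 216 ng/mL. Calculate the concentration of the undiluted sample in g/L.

Overall dilution factor = 100 × 100 × 3.002 = 3.00 × 10⁴.
Original = 216 ng/mL × 3.00 × 10⁴ = 6.48 × 10⁶ ng/mL = 6.48 g/L.

6.48 g/L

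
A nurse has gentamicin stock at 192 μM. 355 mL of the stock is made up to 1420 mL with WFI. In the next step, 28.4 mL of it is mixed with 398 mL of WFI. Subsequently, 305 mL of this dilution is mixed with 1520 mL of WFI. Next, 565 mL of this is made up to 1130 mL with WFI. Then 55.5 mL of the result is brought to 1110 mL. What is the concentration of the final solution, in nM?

13.4 nM

Overall dilution factor = 4 × 15.01 × 5.984 × 2 × 20 = 1.44 × 10⁴.
192 μM / 1.44 × 10⁴ = 0.0134 μM = 13.4 nM.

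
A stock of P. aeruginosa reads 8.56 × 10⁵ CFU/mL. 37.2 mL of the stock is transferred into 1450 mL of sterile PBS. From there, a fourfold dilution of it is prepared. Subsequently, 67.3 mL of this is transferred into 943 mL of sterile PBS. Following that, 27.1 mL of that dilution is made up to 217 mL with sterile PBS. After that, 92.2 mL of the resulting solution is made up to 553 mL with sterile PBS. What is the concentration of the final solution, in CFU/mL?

Overall dilution factor = 39.98 × 4 × 15.01 × 8.007 × 5.998 = 1.15 × 10⁵.
8.56 × 10⁵ CFU/mL / 1.15 × 10⁵ = 7.42 CFU/mL.

7.42 CFU/mL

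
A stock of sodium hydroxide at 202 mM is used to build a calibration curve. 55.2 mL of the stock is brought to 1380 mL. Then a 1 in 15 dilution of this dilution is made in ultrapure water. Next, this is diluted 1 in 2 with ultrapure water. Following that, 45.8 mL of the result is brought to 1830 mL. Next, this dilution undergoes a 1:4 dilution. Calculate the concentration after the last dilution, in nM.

Overall dilution factor = 25 × 15 × 2 × 39.96 × 4 = 1.20 × 10⁵.
202 mM / 1.20 × 10⁵ = 1.69 × 10⁻³ mM = 1690 nM.

1690 nM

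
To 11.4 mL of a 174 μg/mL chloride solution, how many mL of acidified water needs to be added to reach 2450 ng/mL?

798 mL

2450 ng/mL = 2.45 μg/mL.
V₂ = C₁V₁/C₂ = 174 × 11.4 / 2.45 = 810 mL.
Diluent to add = V₂ − V₁ = 810 − 11.4 = 798 mL.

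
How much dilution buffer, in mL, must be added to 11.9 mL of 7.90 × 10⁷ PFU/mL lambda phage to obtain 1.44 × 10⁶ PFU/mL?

641 mL

V₂ = C₁V₁/C₂ = 7.90 × 10⁷ × 11.9 / 1.44 × 10⁶ = 653 mL.
Diluent to add = V₂ − V₁ = 653 − 11.9 = 641 mL.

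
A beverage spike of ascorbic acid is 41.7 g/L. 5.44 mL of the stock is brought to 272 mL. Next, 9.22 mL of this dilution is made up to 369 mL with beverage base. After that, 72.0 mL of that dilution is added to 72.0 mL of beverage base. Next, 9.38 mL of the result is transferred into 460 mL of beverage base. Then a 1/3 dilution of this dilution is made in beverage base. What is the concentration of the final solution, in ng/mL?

69.4 ng/mL

Overall dilution factor = 50 × 40.02 × 2 × 50.04 × 3 = 6.01 × 10⁵.
41.7 g/L / 6.01 × 10⁵ = 6.94 × 10⁻⁵ g/L = 69.4 ng/mL.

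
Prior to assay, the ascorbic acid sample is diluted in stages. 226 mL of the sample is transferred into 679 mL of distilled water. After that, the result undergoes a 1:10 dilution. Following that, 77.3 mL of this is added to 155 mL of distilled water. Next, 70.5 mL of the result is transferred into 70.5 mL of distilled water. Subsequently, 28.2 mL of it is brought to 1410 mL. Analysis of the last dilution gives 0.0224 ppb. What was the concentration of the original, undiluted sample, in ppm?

0.270 ppm

Overall dilution factor = 4.004 × 10 × 3.005 × 2 × 50 = 1.20 × 10⁴.
Original = 0.0224 ppb × 1.20 × 10⁴ = 270 ppb = 0.270 ppm.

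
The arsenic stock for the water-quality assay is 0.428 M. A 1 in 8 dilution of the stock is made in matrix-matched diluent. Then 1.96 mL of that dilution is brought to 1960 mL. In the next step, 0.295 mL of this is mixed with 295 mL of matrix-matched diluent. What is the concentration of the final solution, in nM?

Overall dilution factor = 8 × 1000 × 1001 = 8.01 × 10⁶.
0.428 M / 8.01 × 10⁶ = 5.34 × 10⁻⁸ M = 53.4 nM.

53.4 nM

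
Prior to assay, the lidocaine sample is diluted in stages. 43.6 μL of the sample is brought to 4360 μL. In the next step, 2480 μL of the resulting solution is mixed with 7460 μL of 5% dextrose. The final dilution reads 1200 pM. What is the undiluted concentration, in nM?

481 nM

Overall dilution factor = 100 × 4.008 = 401.
Original = 1200 pM × 401 = 4.81 × 10⁵ pM = 481 nM.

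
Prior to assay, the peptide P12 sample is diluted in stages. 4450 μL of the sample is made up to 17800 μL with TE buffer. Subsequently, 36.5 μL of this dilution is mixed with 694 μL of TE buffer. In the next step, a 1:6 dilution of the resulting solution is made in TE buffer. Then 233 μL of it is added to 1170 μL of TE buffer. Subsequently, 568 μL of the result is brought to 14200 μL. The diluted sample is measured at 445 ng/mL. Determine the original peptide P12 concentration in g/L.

Overall dilution factor = 4 × 20.01 × 6 × 6.021 × 25 = 7.23 × 10⁴.
Original = 445 ng/mL × 7.23 × 10⁴ = 3.22 × 10⁷ ng/mL = 32.2 g/L.

32.2 g/L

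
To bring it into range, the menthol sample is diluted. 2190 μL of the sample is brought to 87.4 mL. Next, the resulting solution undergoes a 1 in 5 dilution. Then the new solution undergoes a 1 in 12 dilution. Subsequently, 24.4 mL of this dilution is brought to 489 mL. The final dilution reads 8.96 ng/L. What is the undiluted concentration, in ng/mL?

430 ng/mL

Overall dilution factor = 39.91 × 5 × 12 × 20.04 = 4.80 × 10⁴.
Original = 8.96 ng/L × 4.80 × 10⁴ = 4.30 × 10⁵ ng/L = 430 ng/mL.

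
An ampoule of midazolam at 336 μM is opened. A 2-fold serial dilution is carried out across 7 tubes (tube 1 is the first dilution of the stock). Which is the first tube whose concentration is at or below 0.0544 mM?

tube 3

Tube n has concentration 336 μM / 2ⁿ.
Need 2ⁿ ≥ 336 μM / 0.0544 mM = 6.18, so n ≥ 2.63.
First such tube: n = 3.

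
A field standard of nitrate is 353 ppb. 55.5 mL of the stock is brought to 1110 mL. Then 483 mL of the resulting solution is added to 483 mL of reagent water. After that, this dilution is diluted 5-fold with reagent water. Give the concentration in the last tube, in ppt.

Overall dilution factor = 20 × 2 × 5 = 200.
353 ppb / 200 = 1.76 ppb = 1760 ppt.

1760 ppt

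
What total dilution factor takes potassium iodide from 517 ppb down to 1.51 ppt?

3.42 × 10⁵

Factor = C₀/C_target = 517 ppb / 1.51 ppt = 3.42 × 10⁵.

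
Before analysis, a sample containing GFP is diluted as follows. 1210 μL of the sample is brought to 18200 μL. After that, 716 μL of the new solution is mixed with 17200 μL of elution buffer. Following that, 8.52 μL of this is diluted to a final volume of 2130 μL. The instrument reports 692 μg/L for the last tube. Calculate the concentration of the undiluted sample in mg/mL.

Overall dilution factor = 15.04 × 25.02 × 250 = 9.41 × 10⁴.
Original = 692 μg/L × 9.41 × 10⁴ = 6.51 × 10⁷ μg/L = 65.1 mg/mL.

65.1 mg/mL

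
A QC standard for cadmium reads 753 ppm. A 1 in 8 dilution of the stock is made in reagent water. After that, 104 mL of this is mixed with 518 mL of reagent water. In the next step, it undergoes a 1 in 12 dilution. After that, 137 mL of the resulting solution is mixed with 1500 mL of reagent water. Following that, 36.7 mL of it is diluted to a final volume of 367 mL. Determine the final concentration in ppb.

Overall dilution factor = 8 × 5.981 × 12 × 11.95 × 10 = 6.86 × 10⁴.
753 ppm / 6.86 × 10⁴ = 0.0110 ppm = 11.0 ppb.

11.0 ppb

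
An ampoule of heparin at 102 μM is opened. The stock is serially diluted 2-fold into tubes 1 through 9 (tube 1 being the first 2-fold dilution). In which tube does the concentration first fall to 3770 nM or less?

Tube n has concentration 102 μM / 2ⁿ.
Need 2ⁿ ≥ 102 μM / 3770 nM = 27.1, so n ≥ 4.76.
First such tube: n = 5.

tube 5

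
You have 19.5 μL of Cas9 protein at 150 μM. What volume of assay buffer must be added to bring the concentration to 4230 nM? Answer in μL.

4230 nM = 4.23 μM.
V₂ = C₁V₁/C₂ = 150 × 19.5 / 4.23 = 691 μL.
Diluent to add = V₂ − V₁ = 691 − 19.5 = 672 μL.

672 μL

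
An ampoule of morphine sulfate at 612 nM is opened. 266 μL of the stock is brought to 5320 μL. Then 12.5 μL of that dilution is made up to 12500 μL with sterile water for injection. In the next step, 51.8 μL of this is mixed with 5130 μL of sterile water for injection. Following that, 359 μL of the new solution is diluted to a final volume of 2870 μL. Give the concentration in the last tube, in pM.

Overall dilution factor = 20 × 1000 × 100.0 × 7.994 = 1.60 × 10⁷.
612 nM / 1.60 × 10⁷ = 3.83 × 10⁻⁵ nM = 0.0383 pM.

0.0383 pM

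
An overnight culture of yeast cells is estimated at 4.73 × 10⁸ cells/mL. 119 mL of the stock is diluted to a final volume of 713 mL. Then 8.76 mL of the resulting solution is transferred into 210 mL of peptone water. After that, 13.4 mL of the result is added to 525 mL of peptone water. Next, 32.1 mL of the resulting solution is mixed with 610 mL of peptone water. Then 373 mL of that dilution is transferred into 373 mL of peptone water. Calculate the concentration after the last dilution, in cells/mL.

Overall dilution factor = 5.992 × 24.97 × 40.18 × 20.00 × 2 = 2.41 × 10⁵.
4.73 × 10⁸ cells/mL / 2.41 × 10⁵ = 1970 cells/mL.

1970 cells/mL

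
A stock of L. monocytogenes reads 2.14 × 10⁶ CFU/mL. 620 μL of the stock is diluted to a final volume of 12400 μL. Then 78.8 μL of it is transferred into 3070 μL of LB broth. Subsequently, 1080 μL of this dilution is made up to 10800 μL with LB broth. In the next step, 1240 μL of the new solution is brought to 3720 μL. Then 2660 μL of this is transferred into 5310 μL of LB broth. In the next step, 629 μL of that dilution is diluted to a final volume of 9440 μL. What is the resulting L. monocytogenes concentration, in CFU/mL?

1.98 CFU/mL

Overall dilution factor = 20 × 39.96 × 10 × 3 × 2.996 × 15.01 = 1.08 × 10⁶.
2.14 × 10⁶ CFU/mL / 1.08 × 10⁶ = 1.98 CFU/mL.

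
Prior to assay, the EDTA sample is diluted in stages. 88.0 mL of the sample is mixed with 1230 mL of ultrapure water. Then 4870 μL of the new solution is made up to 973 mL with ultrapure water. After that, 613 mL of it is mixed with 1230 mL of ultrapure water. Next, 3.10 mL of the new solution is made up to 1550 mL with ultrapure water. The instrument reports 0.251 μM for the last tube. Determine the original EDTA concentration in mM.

Overall dilution factor = 14.98 × 199.8 × 3.007 × 500 = 4.50 × 10⁶.
Original = 0.251 μM × 4.50 × 10⁶ = 1.13 × 10⁶ μM = 1130 mM.

1130 mM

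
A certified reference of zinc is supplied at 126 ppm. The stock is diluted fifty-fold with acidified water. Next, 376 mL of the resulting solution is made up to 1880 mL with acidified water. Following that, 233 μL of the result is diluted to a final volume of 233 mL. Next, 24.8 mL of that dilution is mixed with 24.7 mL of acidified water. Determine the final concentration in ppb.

0.253 ppb

Overall dilution factor = 50 × 5 × 1000 × 1.996 = 4.99 × 10⁵.
126 ppm / 4.99 × 10⁵ = 2.53 × 10⁻⁴ ppm = 0.253 ppb.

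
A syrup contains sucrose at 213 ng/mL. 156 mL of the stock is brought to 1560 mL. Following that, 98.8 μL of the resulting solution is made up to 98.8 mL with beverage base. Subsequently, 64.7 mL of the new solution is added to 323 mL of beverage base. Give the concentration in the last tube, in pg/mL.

3.55 pg/mL

Overall dilution factor = 10 × 1000 × 5.992 = 5.99 × 10⁴.
213 ng/mL / 5.99 × 10⁴ = 3.55 × 10⁻³ ng/mL = 3.55 pg/mL.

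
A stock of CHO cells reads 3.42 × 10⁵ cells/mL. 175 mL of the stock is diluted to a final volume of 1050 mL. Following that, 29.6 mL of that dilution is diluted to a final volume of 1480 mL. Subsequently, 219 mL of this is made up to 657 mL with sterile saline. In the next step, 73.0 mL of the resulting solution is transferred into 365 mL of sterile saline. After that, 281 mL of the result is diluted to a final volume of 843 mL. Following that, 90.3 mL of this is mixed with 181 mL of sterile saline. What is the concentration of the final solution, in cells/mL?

7.03 cells/mL

Overall dilution factor = 6 × 50 × 3 × 6 × 3 × 3.004 = 4.87 × 10⁴.
3.42 × 10⁵ cells/mL / 4.87 × 10⁴ = 7.03 cells/mL.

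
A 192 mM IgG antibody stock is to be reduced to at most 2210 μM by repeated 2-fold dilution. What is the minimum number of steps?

7

Need 2ⁿ ≥ 86.9, so n ≥ log(86.9)/log(2) = 6.44.
Minimum whole steps: n = 7.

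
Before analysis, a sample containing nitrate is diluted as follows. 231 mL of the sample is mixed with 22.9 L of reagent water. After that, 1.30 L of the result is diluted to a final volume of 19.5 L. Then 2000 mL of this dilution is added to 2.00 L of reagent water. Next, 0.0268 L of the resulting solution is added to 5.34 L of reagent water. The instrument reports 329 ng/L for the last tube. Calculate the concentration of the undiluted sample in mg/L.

198 mg/L

Overall dilution factor = 100.1 × 15 × 2 × 200.3 = 6.02 × 10⁵.
Original = 329 ng/L × 6.02 × 10⁵ = 1.98 × 10⁸ ng/L = 198 mg/L.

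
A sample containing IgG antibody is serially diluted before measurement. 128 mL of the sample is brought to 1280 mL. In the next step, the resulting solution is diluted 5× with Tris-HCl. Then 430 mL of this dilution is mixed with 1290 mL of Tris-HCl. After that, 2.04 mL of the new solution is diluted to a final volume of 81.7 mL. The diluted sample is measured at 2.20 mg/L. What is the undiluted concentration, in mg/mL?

Overall dilution factor = 10 × 5 × 4 × 40.05 = 8010.
Original = 2.20 mg/L × 8010 = 1.76 × 10⁴ mg/L = 17.6 mg/mL.

17.6 mg/mL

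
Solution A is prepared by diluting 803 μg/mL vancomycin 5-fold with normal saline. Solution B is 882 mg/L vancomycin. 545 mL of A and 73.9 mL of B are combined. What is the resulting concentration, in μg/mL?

C_A = 803 μg/mL / 5 = 161 μg/mL.
C_B = 882 mg/L = 882 μg/mL.
C_mix = (C_A·V_A + C_B·V_B)/(V_A + V_B) = (161×545 + 882×73.9) / 618.9 = 247 μg/mL.

247 μg/mL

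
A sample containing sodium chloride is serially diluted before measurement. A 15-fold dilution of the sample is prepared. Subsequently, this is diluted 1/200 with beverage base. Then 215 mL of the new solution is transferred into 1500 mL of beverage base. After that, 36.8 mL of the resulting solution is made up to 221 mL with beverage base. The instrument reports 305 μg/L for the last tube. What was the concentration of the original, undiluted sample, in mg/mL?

43.8 mg/mL

Overall dilution factor = 15 × 200 × 7.977 × 6.005 = 1.44 × 10⁵.
Original = 305 μg/L × 1.44 × 10⁵ = 4.38 × 10⁷ μg/L = 43.8 mg/mL.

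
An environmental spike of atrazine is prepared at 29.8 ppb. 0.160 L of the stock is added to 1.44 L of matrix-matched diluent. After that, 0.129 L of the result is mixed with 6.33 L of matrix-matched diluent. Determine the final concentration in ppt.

Overall dilution factor = 10 × 50.07 = 501.
29.8 ppb / 501 = 0.0595 ppb = 59.5 ppt.

59.5 ppt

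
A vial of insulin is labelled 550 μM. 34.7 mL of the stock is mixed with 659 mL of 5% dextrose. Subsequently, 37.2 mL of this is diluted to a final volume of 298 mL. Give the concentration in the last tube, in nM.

Overall dilution factor = 19.99 × 8.011 = 160.
550 μM / 160 = 3.43 μM = 3430 nM.

3430 nM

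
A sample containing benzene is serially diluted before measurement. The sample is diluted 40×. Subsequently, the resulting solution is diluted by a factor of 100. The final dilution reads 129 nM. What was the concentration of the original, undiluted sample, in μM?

Overall dilution factor = 40 × 100 = 4000.
Original = 129 nM × 4000 = 5.16 × 10⁵ nM = 516 μM.

516 μM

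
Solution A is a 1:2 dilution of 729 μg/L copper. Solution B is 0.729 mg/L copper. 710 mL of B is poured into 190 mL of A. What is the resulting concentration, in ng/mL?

C_A = 729 μg/L / 2 = 364 μg/L.
C_B = 0.729 mg/L = 729 μg/L.
C_mix = (C_A·V_A + C_B·V_B)/(V_A + V_B) = (364×190 + 729×710) / 900.0 = 652 μg/L = 652 ng/mL.

652 ng/mL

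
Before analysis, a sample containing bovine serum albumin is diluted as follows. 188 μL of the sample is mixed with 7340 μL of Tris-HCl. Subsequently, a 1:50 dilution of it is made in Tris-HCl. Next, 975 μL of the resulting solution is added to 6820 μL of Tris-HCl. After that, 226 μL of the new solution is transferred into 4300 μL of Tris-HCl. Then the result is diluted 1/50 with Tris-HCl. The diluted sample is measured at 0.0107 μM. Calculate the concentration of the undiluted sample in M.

0.171 M

Overall dilution factor = 40.04 × 50 × 7.995 × 20.03 × 50 = 1.60 × 10⁷.
Original = 0.0107 μM × 1.60 × 10⁷ = 1.71 × 10⁵ μM = 0.171 M.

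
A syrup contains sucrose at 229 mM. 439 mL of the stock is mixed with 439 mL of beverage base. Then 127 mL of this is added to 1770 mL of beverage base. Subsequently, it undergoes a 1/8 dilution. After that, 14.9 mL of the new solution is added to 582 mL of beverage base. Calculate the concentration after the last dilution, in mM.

Overall dilution factor = 2 × 14.94 × 8 × 40.06 = 9574.
229 mM / 9574 = 0.0239 mM.

0.0239 mM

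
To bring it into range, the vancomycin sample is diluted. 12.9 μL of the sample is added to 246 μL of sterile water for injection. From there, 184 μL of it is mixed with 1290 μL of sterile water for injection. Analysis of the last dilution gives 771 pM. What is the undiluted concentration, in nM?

Overall dilution factor = 20.07 × 8.011 = 161.
Original = 771 pM × 161 = 1.24 × 10⁵ pM = 124 nM.

124 nM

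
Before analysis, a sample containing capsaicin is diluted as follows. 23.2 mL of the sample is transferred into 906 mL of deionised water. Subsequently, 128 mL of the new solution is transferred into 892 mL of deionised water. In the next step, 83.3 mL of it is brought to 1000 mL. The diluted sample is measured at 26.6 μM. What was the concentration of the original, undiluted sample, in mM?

Overall dilution factor = 40.05 × 7.969 × 12.00 = 3831.
Original = 26.6 μM × 3831 = 1.02 × 10⁵ μM = 102 mM.

102 mM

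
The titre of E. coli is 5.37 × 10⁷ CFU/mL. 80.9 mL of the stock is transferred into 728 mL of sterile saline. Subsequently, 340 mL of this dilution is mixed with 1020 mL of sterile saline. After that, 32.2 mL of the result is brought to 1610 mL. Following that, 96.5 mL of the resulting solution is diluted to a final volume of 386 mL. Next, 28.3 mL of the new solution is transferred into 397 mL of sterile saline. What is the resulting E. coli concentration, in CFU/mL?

447 CFU/mL

Overall dilution factor = 9.999 × 4 × 50 × 4 × 15.03 = 1.20 × 10⁵.
5.37 × 10⁷ CFU/mL / 1.20 × 10⁵ = 447 CFU/mL.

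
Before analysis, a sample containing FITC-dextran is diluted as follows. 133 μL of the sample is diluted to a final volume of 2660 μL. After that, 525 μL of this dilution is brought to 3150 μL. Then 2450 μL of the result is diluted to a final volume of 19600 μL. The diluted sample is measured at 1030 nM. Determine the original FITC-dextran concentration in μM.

Overall dilution factor = 20 × 6 × 8 = 960.
Original = 1030 nM × 960 = 9.89 × 10⁵ nM = 989 μM.

989 μM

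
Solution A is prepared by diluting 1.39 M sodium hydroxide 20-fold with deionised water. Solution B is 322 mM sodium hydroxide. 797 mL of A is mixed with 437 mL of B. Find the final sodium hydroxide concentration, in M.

0.159 M

C_A = 1.39 M / 20 = 0.0695 M.
C_B = 322 mM = 0.322 M.
C_mix = (C_A·V_A + C_B·V_B)/(V_A + V_B) = (0.0695×797 + 0.322×437) / 1234 = 0.159 M.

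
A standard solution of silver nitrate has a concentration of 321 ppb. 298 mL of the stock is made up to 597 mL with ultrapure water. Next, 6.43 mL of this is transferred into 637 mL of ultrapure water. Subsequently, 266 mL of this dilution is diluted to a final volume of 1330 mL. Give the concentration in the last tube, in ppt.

Overall dilution factor = 2.003 × 100.1 × 5 = 1002.
321 ppb / 1002 = 0.320 ppb = 320 ppt.

320 ppt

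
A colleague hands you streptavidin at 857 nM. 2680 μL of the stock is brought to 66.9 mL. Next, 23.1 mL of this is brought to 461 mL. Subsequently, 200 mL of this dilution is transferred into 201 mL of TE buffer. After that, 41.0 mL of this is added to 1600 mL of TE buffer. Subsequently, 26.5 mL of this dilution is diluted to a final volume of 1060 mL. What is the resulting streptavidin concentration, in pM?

0.536 pM

Overall dilution factor = 24.96 × 19.96 × 2.005 × 40.02 × 40 = 1.60 × 10⁶.
857 nM / 1.60 × 10⁶ = 5.36 × 10⁻⁴ nM = 0.536 pM.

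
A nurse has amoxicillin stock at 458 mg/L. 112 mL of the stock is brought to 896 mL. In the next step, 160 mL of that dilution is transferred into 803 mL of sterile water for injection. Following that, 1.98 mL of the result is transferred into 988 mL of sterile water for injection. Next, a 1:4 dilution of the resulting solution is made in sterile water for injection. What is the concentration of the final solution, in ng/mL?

4.76 ng/mL

Overall dilution factor = 8 × 6.019 × 500.0 × 4 = 9.63 × 10⁴.
458 mg/L / 9.63 × 10⁴ = 4.76 × 10⁻³ mg/L = 4.76 ng/mL.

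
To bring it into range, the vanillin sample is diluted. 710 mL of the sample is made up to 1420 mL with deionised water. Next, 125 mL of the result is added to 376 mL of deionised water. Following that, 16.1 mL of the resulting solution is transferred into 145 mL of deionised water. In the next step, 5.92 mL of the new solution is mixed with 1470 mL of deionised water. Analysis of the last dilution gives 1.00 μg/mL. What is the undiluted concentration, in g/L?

20.0 g/L

Overall dilution factor = 2 × 4.008 × 10.01 × 249.3 = 2.00 × 10⁴.
Original = 1.00 μg/mL × 2.00 × 10⁴ = 2.00 × 10⁴ μg/mL = 20.0 g/L.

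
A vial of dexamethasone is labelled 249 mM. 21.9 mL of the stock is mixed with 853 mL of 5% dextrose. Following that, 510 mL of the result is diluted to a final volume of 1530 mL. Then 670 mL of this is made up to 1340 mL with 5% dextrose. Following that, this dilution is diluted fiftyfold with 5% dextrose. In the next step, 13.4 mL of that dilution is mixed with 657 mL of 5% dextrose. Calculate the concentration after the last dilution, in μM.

Overall dilution factor = 39.95 × 3 × 2 × 50 × 50.03 = 6.00 × 10⁵.
249 mM / 6.00 × 10⁵ = 4.15 × 10⁻⁴ mM = 0.415 μM.

0.415 μM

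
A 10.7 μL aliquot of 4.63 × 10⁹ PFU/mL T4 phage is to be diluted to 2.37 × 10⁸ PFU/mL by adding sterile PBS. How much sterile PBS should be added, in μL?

V₂ = C₁V₁/C₂ = 4.63 × 10⁹ × 10.7 / 2.37 × 10⁸ = 209 μL.
Diluent to add = V₂ − V₁ = 209 − 10.7 = 198 μL.

198 μL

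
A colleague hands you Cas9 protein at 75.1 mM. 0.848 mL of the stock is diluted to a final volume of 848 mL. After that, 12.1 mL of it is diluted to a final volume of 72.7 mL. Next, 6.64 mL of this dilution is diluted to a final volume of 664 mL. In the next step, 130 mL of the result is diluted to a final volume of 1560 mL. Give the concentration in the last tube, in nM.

10.4 nM

Overall dilution factor = 1000 × 6.008 × 100 × 12 = 7.21 × 10⁶.
75.1 mM / 7.21 × 10⁶ = 1.04 × 10⁻⁵ mM = 10.4 nM.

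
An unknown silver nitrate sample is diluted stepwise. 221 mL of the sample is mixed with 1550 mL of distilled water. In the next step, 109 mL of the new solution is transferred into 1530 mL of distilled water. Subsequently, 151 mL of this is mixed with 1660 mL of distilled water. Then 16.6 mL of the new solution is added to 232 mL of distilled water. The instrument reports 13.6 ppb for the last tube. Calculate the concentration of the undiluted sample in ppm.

294 ppm

Overall dilution factor = 8.014 × 15.04 × 11.99 × 14.98 = 2.16 × 10⁴.
Original = 13.6 ppb × 2.16 × 10⁴ = 2.94 × 10⁵ ppb = 294 ppm.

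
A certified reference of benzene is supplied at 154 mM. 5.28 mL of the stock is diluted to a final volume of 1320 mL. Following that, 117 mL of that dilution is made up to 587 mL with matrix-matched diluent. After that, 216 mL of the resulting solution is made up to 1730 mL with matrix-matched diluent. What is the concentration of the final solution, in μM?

Overall dilution factor = 250 × 5.017 × 8.009 = 1.00 × 10⁴.
154 mM / 1.00 × 10⁴ = 0.0153 mM = 15.3 μM.

15.3 μM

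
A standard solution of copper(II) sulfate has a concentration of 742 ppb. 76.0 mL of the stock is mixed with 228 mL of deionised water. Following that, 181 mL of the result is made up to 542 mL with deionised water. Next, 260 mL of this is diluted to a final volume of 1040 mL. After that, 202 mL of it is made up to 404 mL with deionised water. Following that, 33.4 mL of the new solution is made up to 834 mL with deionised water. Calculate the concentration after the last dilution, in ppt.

310 ppt

Overall dilution factor = 4 × 2.994 × 4 × 2 × 24.97 = 2393.
742 ppb / 2393 = 0.310 ppb = 310 ppt.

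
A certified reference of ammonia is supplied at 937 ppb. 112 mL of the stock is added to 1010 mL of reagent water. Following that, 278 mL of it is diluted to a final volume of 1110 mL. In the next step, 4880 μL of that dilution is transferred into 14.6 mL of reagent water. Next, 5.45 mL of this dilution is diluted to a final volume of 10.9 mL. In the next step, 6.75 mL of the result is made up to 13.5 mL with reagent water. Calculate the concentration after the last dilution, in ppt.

1470 ppt

Overall dilution factor = 10.02 × 3.993 × 3.992 × 2 × 2 = 639.
937 ppb / 639 = 1.47 ppb = 1470 ppt.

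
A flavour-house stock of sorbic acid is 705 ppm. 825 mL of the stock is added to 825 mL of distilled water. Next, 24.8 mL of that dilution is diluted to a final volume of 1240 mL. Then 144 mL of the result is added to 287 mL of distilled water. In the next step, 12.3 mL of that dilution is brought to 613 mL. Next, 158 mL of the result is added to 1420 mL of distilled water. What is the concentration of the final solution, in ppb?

4.73 ppb

Overall dilution factor = 2 × 50 × 2.993 × 49.84 × 9.987 = 1.49 × 10⁵.
705 ppm / 1.49 × 10⁵ = 4.73 × 10⁻³ ppm = 4.73 ppb.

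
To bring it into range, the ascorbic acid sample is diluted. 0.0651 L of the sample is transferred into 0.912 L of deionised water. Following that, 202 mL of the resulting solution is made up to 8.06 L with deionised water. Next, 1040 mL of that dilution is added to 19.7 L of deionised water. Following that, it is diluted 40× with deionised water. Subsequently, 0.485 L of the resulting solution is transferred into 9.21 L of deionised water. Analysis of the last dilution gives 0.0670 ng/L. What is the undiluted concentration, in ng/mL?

Overall dilution factor = 15.01 × 39.90 × 19.94 × 40 × 19.99 = 9.55 × 10⁶.
Original = 0.0670 ng/L × 9.55 × 10⁶ = 6.40 × 10⁵ ng/L = 640 ng/mL.

640 ng/mL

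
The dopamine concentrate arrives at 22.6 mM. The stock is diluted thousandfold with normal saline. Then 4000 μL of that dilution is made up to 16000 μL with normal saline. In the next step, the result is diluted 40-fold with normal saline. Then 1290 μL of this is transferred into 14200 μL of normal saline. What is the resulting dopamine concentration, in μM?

0.0118 μM

Overall dilution factor = 1000 × 4 × 40 × 12.01 = 1.92 × 10⁶.
22.6 mM / 1.92 × 10⁶ = 1.18 × 10⁻⁵ mM = 0.0118 μM.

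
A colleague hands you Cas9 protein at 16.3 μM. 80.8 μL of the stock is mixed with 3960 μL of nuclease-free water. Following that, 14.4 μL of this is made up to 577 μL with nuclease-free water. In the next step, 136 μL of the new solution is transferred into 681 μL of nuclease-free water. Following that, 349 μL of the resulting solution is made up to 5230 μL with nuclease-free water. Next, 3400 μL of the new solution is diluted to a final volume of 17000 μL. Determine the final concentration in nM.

Overall dilution factor = 50.01 × 40.07 × 6.007 × 14.99 × 5 = 9.02 × 10⁵.
16.3 μM / 9.02 × 10⁵ = 1.81 × 10⁻⁵ μM = 0.0181 nM.

0.0181 nM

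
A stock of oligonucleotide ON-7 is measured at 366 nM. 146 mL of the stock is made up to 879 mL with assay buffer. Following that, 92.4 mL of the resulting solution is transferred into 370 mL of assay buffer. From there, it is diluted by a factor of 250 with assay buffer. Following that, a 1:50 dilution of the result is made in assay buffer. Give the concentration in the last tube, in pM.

0.972 pM

Overall dilution factor = 6.021 × 5.004 × 250 × 50 = 3.77 × 10⁵.
366 nM / 3.77 × 10⁵ = 9.72 × 10⁻⁴ nM = 0.972 pM.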